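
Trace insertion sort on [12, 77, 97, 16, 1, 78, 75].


Initial: [12, 77, 97, 16, 1, 78, 75]
Insert 77: [12, 77, 97, 16, 1, 78, 75]
Insert 97: [12, 77, 97, 16, 1, 78, 75]
Insert 16: [12, 16, 77, 97, 1, 78, 75]
Insert 1: [1, 12, 16, 77, 97, 78, 75]
Insert 78: [1, 12, 16, 77, 78, 97, 75]
Insert 75: [1, 12, 16, 75, 77, 78, 97]

Sorted: [1, 12, 16, 75, 77, 78, 97]


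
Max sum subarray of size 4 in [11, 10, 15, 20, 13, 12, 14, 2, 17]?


[0:4]: 56
[1:5]: 58
[2:6]: 60
[3:7]: 59
[4:8]: 41
[5:9]: 45

Max: 60 at [2:6]


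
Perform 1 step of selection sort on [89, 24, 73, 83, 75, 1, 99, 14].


Initial: [89, 24, 73, 83, 75, 1, 99, 14]
Step 1: min=1 at 5
  Swap: [1, 24, 73, 83, 75, 89, 99, 14]

After 1 step: [1, 24, 73, 83, 75, 89, 99, 14]


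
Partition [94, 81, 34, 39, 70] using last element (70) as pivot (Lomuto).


Pivot: 70
  34 <= 70: swap -> [34, 81, 94, 39, 70]
  39 <= 70: swap -> [34, 39, 94, 81, 70]
Place pivot at 2: [34, 39, 70, 81, 94]

Partitioned: [34, 39, 70, 81, 94]


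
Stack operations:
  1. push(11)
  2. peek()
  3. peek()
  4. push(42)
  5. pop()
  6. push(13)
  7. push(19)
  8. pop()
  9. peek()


push(11) -> [11]
peek()->11
peek()->11
push(42) -> [11, 42]
pop()->42, [11]
push(13) -> [11, 13]
push(19) -> [11, 13, 19]
pop()->19, [11, 13]
peek()->13

Final stack: [11, 13]


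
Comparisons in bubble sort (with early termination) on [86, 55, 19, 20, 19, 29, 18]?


Algorithm: bubble sort (with early termination)
Input: [86, 55, 19, 20, 19, 29, 18]
Sorted: [18, 19, 19, 20, 29, 55, 86]

21


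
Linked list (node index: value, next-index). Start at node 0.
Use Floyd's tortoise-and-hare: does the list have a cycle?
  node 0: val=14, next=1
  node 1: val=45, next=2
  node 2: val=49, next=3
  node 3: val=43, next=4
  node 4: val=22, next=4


Floyd's tortoise (slow, +1) and hare (fast, +2):
  init: slow=0, fast=0
  step 1: slow=1, fast=2
  step 2: slow=2, fast=4
  step 3: slow=3, fast=4
  step 4: slow=4, fast=4
  slow == fast at node 4: cycle detected

Cycle: yes


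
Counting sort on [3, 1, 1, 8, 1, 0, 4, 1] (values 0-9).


Input: [3, 1, 1, 8, 1, 0, 4, 1]
Counts: [1, 4, 0, 1, 1, 0, 0, 0, 1, 0]

Sorted: [0, 1, 1, 1, 1, 3, 4, 8]


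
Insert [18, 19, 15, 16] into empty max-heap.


Insert 18: [18]
Insert 19: [19, 18]
Insert 15: [19, 18, 15]
Insert 16: [19, 18, 15, 16]

Final heap: [19, 18, 15, 16]


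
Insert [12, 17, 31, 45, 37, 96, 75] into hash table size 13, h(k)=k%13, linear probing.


Insert 12: h=12 -> slot 12
Insert 17: h=4 -> slot 4
Insert 31: h=5 -> slot 5
Insert 45: h=6 -> slot 6
Insert 37: h=11 -> slot 11
Insert 96: h=5, 2 probes -> slot 7
Insert 75: h=10 -> slot 10

Table: [None, None, None, None, 17, 31, 45, 96, None, None, 75, 37, 12]


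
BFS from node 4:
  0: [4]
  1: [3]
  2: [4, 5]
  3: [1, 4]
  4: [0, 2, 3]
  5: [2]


Visit 4, enqueue [0, 2, 3]
Visit 0, enqueue []
Visit 2, enqueue [5]
Visit 3, enqueue [1]
Visit 5, enqueue []
Visit 1, enqueue []

BFS order: [4, 0, 2, 3, 5, 1]


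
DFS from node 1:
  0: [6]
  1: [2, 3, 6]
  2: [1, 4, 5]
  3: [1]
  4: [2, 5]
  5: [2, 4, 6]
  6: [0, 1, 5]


Visit 1, push [6, 3, 2]
Visit 2, push [5, 4]
Visit 4, push [5]
Visit 5, push [6]
Visit 6, push [0]
Visit 0, push []
Visit 3, push []

DFS order: [1, 2, 4, 5, 6, 0, 3]


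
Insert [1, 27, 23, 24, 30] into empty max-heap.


Insert 1: [1]
Insert 27: [27, 1]
Insert 23: [27, 1, 23]
Insert 24: [27, 24, 23, 1]
Insert 30: [30, 27, 23, 1, 24]

Final heap: [30, 27, 23, 1, 24]


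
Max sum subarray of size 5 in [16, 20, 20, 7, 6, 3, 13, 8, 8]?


[0:5]: 69
[1:6]: 56
[2:7]: 49
[3:8]: 37
[4:9]: 38

Max: 69 at [0:5]


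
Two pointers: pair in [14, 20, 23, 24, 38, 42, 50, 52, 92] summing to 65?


lo=0(14)+hi=8(92)=106
lo=0(14)+hi=7(52)=66
lo=0(14)+hi=6(50)=64
lo=1(20)+hi=6(50)=70
lo=1(20)+hi=5(42)=62
lo=2(23)+hi=5(42)=65

Yes: 23+42=65


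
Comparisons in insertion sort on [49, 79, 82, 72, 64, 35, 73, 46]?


Algorithm: insertion sort
Input: [49, 79, 82, 72, 64, 35, 73, 46]
Sorted: [35, 46, 49, 64, 72, 73, 79, 82]

24


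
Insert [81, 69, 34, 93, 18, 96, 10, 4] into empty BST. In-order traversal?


Insert 81: root
Insert 69: L from 81
Insert 34: L from 81 -> L from 69
Insert 93: R from 81
Insert 18: L from 81 -> L from 69 -> L from 34
Insert 96: R from 81 -> R from 93
Insert 10: L from 81 -> L from 69 -> L from 34 -> L from 18
Insert 4: L from 81 -> L from 69 -> L from 34 -> L from 18 -> L from 10

In-order: [4, 10, 18, 34, 69, 81, 93, 96]


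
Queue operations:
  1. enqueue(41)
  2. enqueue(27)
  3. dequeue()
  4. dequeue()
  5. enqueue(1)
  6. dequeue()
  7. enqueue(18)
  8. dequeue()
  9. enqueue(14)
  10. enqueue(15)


enqueue(41) -> [41]
enqueue(27) -> [41, 27]
dequeue()->41, [27]
dequeue()->27, []
enqueue(1) -> [1]
dequeue()->1, []
enqueue(18) -> [18]
dequeue()->18, []
enqueue(14) -> [14]
enqueue(15) -> [14, 15]

Final queue: [14, 15]


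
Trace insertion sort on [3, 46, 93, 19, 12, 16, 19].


Initial: [3, 46, 93, 19, 12, 16, 19]
Insert 46: [3, 46, 93, 19, 12, 16, 19]
Insert 93: [3, 46, 93, 19, 12, 16, 19]
Insert 19: [3, 19, 46, 93, 12, 16, 19]
Insert 12: [3, 12, 19, 46, 93, 16, 19]
Insert 16: [3, 12, 16, 19, 46, 93, 19]
Insert 19: [3, 12, 16, 19, 19, 46, 93]

Sorted: [3, 12, 16, 19, 19, 46, 93]


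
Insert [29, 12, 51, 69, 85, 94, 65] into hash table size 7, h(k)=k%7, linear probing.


Insert 29: h=1 -> slot 1
Insert 12: h=5 -> slot 5
Insert 51: h=2 -> slot 2
Insert 69: h=6 -> slot 6
Insert 85: h=1, 2 probes -> slot 3
Insert 94: h=3, 1 probes -> slot 4
Insert 65: h=2, 5 probes -> slot 0

Table: [65, 29, 51, 85, 94, 12, 69]


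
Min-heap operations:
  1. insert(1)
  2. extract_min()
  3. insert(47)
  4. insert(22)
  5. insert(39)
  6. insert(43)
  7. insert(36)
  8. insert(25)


insert(1) -> [1]
extract_min()->1, []
insert(47) -> [47]
insert(22) -> [22, 47]
insert(39) -> [22, 47, 39]
insert(43) -> [22, 43, 39, 47]
insert(36) -> [22, 36, 39, 47, 43]
insert(25) -> [22, 36, 25, 47, 43, 39]

Final heap: [22, 36, 25, 47, 43, 39]


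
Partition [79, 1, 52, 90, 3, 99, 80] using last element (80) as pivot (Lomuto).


Pivot: 80
  79 <= 80: advance i (no swap)
  1 <= 80: advance i (no swap)
  52 <= 80: advance i (no swap)
  3 <= 80: swap -> [79, 1, 52, 3, 90, 99, 80]
Place pivot at 4: [79, 1, 52, 3, 80, 99, 90]

Partitioned: [79, 1, 52, 3, 80, 99, 90]


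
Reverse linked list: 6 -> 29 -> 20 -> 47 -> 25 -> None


Step 1: curr=6, set curr.next=prev(None) | reversed so far: 6
Step 2: curr=29, set curr.next=prev(6) | reversed so far: 29 -> 6
Step 3: curr=20, set curr.next=prev(29) | reversed so far: 20 -> 29 -> 6
Step 4: curr=47, set curr.next=prev(20) | reversed so far: 47 -> 20 -> 29 -> 6
Step 5: curr=25, set curr.next=prev(47) | reversed so far: 25 -> 47 -> 20 -> 29 -> 6

25 -> 47 -> 20 -> 29 -> 6 -> None


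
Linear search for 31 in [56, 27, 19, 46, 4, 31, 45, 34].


i=0: 56!=31
i=1: 27!=31
i=2: 19!=31
i=3: 46!=31
i=4: 4!=31
i=5: 31==31 found!

Found at 5, 6 comps


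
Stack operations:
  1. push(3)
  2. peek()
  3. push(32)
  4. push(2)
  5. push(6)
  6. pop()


push(3) -> [3]
peek()->3
push(32) -> [3, 32]
push(2) -> [3, 32, 2]
push(6) -> [3, 32, 2, 6]
pop()->6, [3, 32, 2]

Final stack: [3, 32, 2]


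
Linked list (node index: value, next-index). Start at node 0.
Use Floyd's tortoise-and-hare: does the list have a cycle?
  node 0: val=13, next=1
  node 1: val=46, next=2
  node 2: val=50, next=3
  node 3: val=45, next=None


Floyd's tortoise (slow, +1) and hare (fast, +2):
  init: slow=0, fast=0
  step 1: slow=1, fast=2
  step 2: fast 2->3->None, no cycle

Cycle: no


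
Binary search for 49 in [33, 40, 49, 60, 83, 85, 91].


Step 1: lo=0, hi=6, mid=3, val=60
Step 2: lo=0, hi=2, mid=1, val=40
Step 3: lo=2, hi=2, mid=2, val=49

Found at index 2


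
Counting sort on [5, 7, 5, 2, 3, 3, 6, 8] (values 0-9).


Input: [5, 7, 5, 2, 3, 3, 6, 8]
Counts: [0, 0, 1, 2, 0, 2, 1, 1, 1, 0]

Sorted: [2, 3, 3, 5, 5, 6, 7, 8]


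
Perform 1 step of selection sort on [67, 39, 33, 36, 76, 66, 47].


Initial: [67, 39, 33, 36, 76, 66, 47]
Step 1: min=33 at 2
  Swap: [33, 39, 67, 36, 76, 66, 47]

After 1 step: [33, 39, 67, 36, 76, 66, 47]


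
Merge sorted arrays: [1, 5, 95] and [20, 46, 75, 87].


Take 1 from A
Take 5 from A
Take 20 from B
Take 46 from B
Take 75 from B
Take 87 from B

Merged: [1, 5, 20, 46, 75, 87, 95]


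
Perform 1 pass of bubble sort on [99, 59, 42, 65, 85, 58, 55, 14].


Initial: [99, 59, 42, 65, 85, 58, 55, 14]
Pass 1: [59, 42, 65, 85, 58, 55, 14, 99] (7 swaps)

After 1 pass: [59, 42, 65, 85, 58, 55, 14, 99]


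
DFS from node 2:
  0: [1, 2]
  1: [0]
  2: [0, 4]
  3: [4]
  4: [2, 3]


Visit 2, push [4, 0]
Visit 0, push [1]
Visit 1, push []
Visit 4, push [3]
Visit 3, push []

DFS order: [2, 0, 1, 4, 3]


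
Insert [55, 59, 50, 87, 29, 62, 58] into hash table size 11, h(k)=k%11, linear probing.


Insert 55: h=0 -> slot 0
Insert 59: h=4 -> slot 4
Insert 50: h=6 -> slot 6
Insert 87: h=10 -> slot 10
Insert 29: h=7 -> slot 7
Insert 62: h=7, 1 probes -> slot 8
Insert 58: h=3 -> slot 3

Table: [55, None, None, 58, 59, None, 50, 29, 62, None, 87]


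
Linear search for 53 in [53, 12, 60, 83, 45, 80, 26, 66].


i=0: 53==53 found!

Found at 0, 1 comps


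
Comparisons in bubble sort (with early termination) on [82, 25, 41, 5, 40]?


Algorithm: bubble sort (with early termination)
Input: [82, 25, 41, 5, 40]
Sorted: [5, 25, 40, 41, 82]

10


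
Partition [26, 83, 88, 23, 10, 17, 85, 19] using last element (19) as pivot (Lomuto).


Pivot: 19
  10 <= 19: swap -> [10, 83, 88, 23, 26, 17, 85, 19]
  17 <= 19: swap -> [10, 17, 88, 23, 26, 83, 85, 19]
Place pivot at 2: [10, 17, 19, 23, 26, 83, 85, 88]

Partitioned: [10, 17, 19, 23, 26, 83, 85, 88]


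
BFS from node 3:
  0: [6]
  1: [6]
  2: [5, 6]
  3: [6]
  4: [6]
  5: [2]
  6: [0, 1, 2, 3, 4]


Visit 3, enqueue [6]
Visit 6, enqueue [0, 1, 2, 4]
Visit 0, enqueue []
Visit 1, enqueue []
Visit 2, enqueue [5]
Visit 4, enqueue []
Visit 5, enqueue []

BFS order: [3, 6, 0, 1, 2, 4, 5]


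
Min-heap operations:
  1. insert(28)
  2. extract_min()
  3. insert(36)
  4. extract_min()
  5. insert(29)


insert(28) -> [28]
extract_min()->28, []
insert(36) -> [36]
extract_min()->36, []
insert(29) -> [29]

Final heap: [29]


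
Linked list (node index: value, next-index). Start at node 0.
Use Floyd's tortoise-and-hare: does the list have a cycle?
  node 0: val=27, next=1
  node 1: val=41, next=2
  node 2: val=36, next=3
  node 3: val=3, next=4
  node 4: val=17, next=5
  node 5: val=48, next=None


Floyd's tortoise (slow, +1) and hare (fast, +2):
  init: slow=0, fast=0
  step 1: slow=1, fast=2
  step 2: slow=2, fast=4
  step 3: fast 4->5->None, no cycle

Cycle: no


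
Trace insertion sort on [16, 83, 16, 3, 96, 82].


Initial: [16, 83, 16, 3, 96, 82]
Insert 83: [16, 83, 16, 3, 96, 82]
Insert 16: [16, 16, 83, 3, 96, 82]
Insert 3: [3, 16, 16, 83, 96, 82]
Insert 96: [3, 16, 16, 83, 96, 82]
Insert 82: [3, 16, 16, 82, 83, 96]

Sorted: [3, 16, 16, 82, 83, 96]


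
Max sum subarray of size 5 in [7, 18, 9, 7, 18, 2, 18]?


[0:5]: 59
[1:6]: 54
[2:7]: 54

Max: 59 at [0:5]


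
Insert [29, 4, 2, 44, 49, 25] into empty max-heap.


Insert 29: [29]
Insert 4: [29, 4]
Insert 2: [29, 4, 2]
Insert 44: [44, 29, 2, 4]
Insert 49: [49, 44, 2, 4, 29]
Insert 25: [49, 44, 25, 4, 29, 2]

Final heap: [49, 44, 25, 4, 29, 2]


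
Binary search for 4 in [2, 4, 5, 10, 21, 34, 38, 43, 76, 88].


Step 1: lo=0, hi=9, mid=4, val=21
Step 2: lo=0, hi=3, mid=1, val=4

Found at index 1


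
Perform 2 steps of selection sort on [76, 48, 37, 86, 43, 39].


Initial: [76, 48, 37, 86, 43, 39]
Step 1: min=37 at 2
  Swap: [37, 48, 76, 86, 43, 39]
Step 2: min=39 at 5
  Swap: [37, 39, 76, 86, 43, 48]

After 2 steps: [37, 39, 76, 86, 43, 48]


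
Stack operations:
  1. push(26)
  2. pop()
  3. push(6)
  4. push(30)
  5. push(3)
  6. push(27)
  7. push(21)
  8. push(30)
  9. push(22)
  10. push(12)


push(26) -> [26]
pop()->26, []
push(6) -> [6]
push(30) -> [6, 30]
push(3) -> [6, 30, 3]
push(27) -> [6, 30, 3, 27]
push(21) -> [6, 30, 3, 27, 21]
push(30) -> [6, 30, 3, 27, 21, 30]
push(22) -> [6, 30, 3, 27, 21, 30, 22]
push(12) -> [6, 30, 3, 27, 21, 30, 22, 12]

Final stack: [6, 30, 3, 27, 21, 30, 22, 12]


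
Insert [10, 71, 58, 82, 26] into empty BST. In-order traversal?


Insert 10: root
Insert 71: R from 10
Insert 58: R from 10 -> L from 71
Insert 82: R from 10 -> R from 71
Insert 26: R from 10 -> L from 71 -> L from 58

In-order: [10, 26, 58, 71, 82]


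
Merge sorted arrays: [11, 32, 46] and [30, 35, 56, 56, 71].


Take 11 from A
Take 30 from B
Take 32 from A
Take 35 from B
Take 46 from A

Merged: [11, 30, 32, 35, 46, 56, 56, 71]


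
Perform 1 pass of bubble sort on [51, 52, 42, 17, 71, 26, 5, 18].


Initial: [51, 52, 42, 17, 71, 26, 5, 18]
Pass 1: [51, 42, 17, 52, 26, 5, 18, 71] (5 swaps)

After 1 pass: [51, 42, 17, 52, 26, 5, 18, 71]


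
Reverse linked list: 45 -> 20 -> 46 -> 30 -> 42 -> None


Step 1: curr=45, set curr.next=prev(None) | reversed so far: 45
Step 2: curr=20, set curr.next=prev(45) | reversed so far: 20 -> 45
Step 3: curr=46, set curr.next=prev(20) | reversed so far: 46 -> 20 -> 45
Step 4: curr=30, set curr.next=prev(46) | reversed so far: 30 -> 46 -> 20 -> 45
Step 5: curr=42, set curr.next=prev(30) | reversed so far: 42 -> 30 -> 46 -> 20 -> 45

42 -> 30 -> 46 -> 20 -> 45 -> None


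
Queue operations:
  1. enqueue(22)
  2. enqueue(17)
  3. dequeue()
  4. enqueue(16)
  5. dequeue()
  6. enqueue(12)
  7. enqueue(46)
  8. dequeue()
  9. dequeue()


enqueue(22) -> [22]
enqueue(17) -> [22, 17]
dequeue()->22, [17]
enqueue(16) -> [17, 16]
dequeue()->17, [16]
enqueue(12) -> [16, 12]
enqueue(46) -> [16, 12, 46]
dequeue()->16, [12, 46]
dequeue()->12, [46]

Final queue: [46]


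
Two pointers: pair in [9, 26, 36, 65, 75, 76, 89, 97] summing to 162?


lo=0(9)+hi=7(97)=106
lo=1(26)+hi=7(97)=123
lo=2(36)+hi=7(97)=133
lo=3(65)+hi=7(97)=162

Yes: 65+97=162


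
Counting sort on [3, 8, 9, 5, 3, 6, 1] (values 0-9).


Input: [3, 8, 9, 5, 3, 6, 1]
Counts: [0, 1, 0, 2, 0, 1, 1, 0, 1, 1]

Sorted: [1, 3, 3, 5, 6, 8, 9]


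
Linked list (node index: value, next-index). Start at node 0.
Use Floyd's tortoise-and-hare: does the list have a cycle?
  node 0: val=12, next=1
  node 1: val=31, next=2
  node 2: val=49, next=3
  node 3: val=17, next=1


Floyd's tortoise (slow, +1) and hare (fast, +2):
  init: slow=0, fast=0
  step 1: slow=1, fast=2
  step 2: slow=2, fast=1
  step 3: slow=3, fast=3
  slow == fast at node 3: cycle detected

Cycle: yes


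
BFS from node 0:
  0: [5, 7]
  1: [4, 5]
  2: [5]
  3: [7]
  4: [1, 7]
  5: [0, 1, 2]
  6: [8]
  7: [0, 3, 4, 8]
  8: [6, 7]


Visit 0, enqueue [5, 7]
Visit 5, enqueue [1, 2]
Visit 7, enqueue [3, 4, 8]
Visit 1, enqueue []
Visit 2, enqueue []
Visit 3, enqueue []
Visit 4, enqueue []
Visit 8, enqueue [6]
Visit 6, enqueue []

BFS order: [0, 5, 7, 1, 2, 3, 4, 8, 6]


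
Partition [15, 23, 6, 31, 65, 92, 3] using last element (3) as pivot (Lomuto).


Pivot: 3
Place pivot at 0: [3, 23, 6, 31, 65, 92, 15]

Partitioned: [3, 23, 6, 31, 65, 92, 15]


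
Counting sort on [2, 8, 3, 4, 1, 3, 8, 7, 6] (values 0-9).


Input: [2, 8, 3, 4, 1, 3, 8, 7, 6]
Counts: [0, 1, 1, 2, 1, 0, 1, 1, 2, 0]

Sorted: [1, 2, 3, 3, 4, 6, 7, 8, 8]


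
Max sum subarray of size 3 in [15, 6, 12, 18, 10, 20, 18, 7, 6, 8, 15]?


[0:3]: 33
[1:4]: 36
[2:5]: 40
[3:6]: 48
[4:7]: 48
[5:8]: 45
[6:9]: 31
[7:10]: 21
[8:11]: 29

Max: 48 at [3:6]


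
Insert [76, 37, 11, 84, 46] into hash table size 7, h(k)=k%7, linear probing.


Insert 76: h=6 -> slot 6
Insert 37: h=2 -> slot 2
Insert 11: h=4 -> slot 4
Insert 84: h=0 -> slot 0
Insert 46: h=4, 1 probes -> slot 5

Table: [84, None, 37, None, 11, 46, 76]


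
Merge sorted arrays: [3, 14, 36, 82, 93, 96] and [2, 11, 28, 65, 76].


Take 2 from B
Take 3 from A
Take 11 from B
Take 14 from A
Take 28 from B
Take 36 from A
Take 65 from B
Take 76 from B

Merged: [2, 3, 11, 14, 28, 36, 65, 76, 82, 93, 96]


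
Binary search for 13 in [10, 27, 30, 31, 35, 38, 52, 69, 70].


Step 1: lo=0, hi=8, mid=4, val=35
Step 2: lo=0, hi=3, mid=1, val=27
Step 3: lo=0, hi=0, mid=0, val=10

Not found


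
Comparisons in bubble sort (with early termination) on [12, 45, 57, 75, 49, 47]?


Algorithm: bubble sort (with early termination)
Input: [12, 45, 57, 75, 49, 47]
Sorted: [12, 45, 47, 49, 57, 75]

14


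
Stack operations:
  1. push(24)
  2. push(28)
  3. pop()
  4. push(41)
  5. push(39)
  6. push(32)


push(24) -> [24]
push(28) -> [24, 28]
pop()->28, [24]
push(41) -> [24, 41]
push(39) -> [24, 41, 39]
push(32) -> [24, 41, 39, 32]

Final stack: [24, 41, 39, 32]


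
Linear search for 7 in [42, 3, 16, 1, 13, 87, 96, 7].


i=0: 42!=7
i=1: 3!=7
i=2: 16!=7
i=3: 1!=7
i=4: 13!=7
i=5: 87!=7
i=6: 96!=7
i=7: 7==7 found!

Found at 7, 8 comps


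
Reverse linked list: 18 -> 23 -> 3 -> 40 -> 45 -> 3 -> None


Step 1: curr=18, set curr.next=prev(None) | reversed so far: 18
Step 2: curr=23, set curr.next=prev(18) | reversed so far: 23 -> 18
Step 3: curr=3, set curr.next=prev(23) | reversed so far: 3 -> 23 -> 18
Step 4: curr=40, set curr.next=prev(3) | reversed so far: 40 -> 3 -> 23 -> 18
Step 5: curr=45, set curr.next=prev(40) | reversed so far: 45 -> 40 -> 3 -> 23 -> 18
Step 6: curr=3, set curr.next=prev(45) | reversed so far: 3 -> 45 -> 40 -> 3 -> 23 -> 18

3 -> 45 -> 40 -> 3 -> 23 -> 18 -> None


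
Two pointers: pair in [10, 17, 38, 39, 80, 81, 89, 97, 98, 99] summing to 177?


lo=0(10)+hi=9(99)=109
lo=1(17)+hi=9(99)=116
lo=2(38)+hi=9(99)=137
lo=3(39)+hi=9(99)=138
lo=4(80)+hi=9(99)=179
lo=4(80)+hi=8(98)=178
lo=4(80)+hi=7(97)=177

Yes: 80+97=177


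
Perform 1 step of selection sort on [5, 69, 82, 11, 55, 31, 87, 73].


Initial: [5, 69, 82, 11, 55, 31, 87, 73]
Step 1: min=5 at 0
  Swap: [5, 69, 82, 11, 55, 31, 87, 73]

After 1 step: [5, 69, 82, 11, 55, 31, 87, 73]


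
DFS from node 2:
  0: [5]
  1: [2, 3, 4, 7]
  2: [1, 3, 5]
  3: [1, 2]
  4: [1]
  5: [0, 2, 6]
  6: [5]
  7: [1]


Visit 2, push [5, 3, 1]
Visit 1, push [7, 4, 3]
Visit 3, push []
Visit 4, push []
Visit 7, push []
Visit 5, push [6, 0]
Visit 0, push []
Visit 6, push []

DFS order: [2, 1, 3, 4, 7, 5, 0, 6]


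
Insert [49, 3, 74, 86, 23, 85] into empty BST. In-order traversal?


Insert 49: root
Insert 3: L from 49
Insert 74: R from 49
Insert 86: R from 49 -> R from 74
Insert 23: L from 49 -> R from 3
Insert 85: R from 49 -> R from 74 -> L from 86

In-order: [3, 23, 49, 74, 85, 86]


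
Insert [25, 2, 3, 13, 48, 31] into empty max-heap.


Insert 25: [25]
Insert 2: [25, 2]
Insert 3: [25, 2, 3]
Insert 13: [25, 13, 3, 2]
Insert 48: [48, 25, 3, 2, 13]
Insert 31: [48, 25, 31, 2, 13, 3]

Final heap: [48, 25, 31, 2, 13, 3]


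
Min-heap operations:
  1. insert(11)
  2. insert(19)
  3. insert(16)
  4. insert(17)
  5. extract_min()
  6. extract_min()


insert(11) -> [11]
insert(19) -> [11, 19]
insert(16) -> [11, 19, 16]
insert(17) -> [11, 17, 16, 19]
extract_min()->11, [16, 17, 19]
extract_min()->16, [17, 19]

Final heap: [17, 19]


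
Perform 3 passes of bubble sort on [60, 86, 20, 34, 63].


Initial: [60, 86, 20, 34, 63]
Pass 1: [60, 20, 34, 63, 86] (3 swaps)
Pass 2: [20, 34, 60, 63, 86] (2 swaps)
Pass 3: [20, 34, 60, 63, 86] (0 swaps)

After 3 passes: [20, 34, 60, 63, 86]


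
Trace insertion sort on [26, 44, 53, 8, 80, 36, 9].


Initial: [26, 44, 53, 8, 80, 36, 9]
Insert 44: [26, 44, 53, 8, 80, 36, 9]
Insert 53: [26, 44, 53, 8, 80, 36, 9]
Insert 8: [8, 26, 44, 53, 80, 36, 9]
Insert 80: [8, 26, 44, 53, 80, 36, 9]
Insert 36: [8, 26, 36, 44, 53, 80, 9]
Insert 9: [8, 9, 26, 36, 44, 53, 80]

Sorted: [8, 9, 26, 36, 44, 53, 80]


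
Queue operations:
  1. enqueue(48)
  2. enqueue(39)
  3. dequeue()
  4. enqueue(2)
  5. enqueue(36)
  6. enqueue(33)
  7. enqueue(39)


enqueue(48) -> [48]
enqueue(39) -> [48, 39]
dequeue()->48, [39]
enqueue(2) -> [39, 2]
enqueue(36) -> [39, 2, 36]
enqueue(33) -> [39, 2, 36, 33]
enqueue(39) -> [39, 2, 36, 33, 39]

Final queue: [39, 2, 36, 33, 39]


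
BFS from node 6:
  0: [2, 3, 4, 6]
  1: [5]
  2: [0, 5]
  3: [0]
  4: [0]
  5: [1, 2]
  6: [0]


Visit 6, enqueue [0]
Visit 0, enqueue [2, 3, 4]
Visit 2, enqueue [5]
Visit 3, enqueue []
Visit 4, enqueue []
Visit 5, enqueue [1]
Visit 1, enqueue []

BFS order: [6, 0, 2, 3, 4, 5, 1]


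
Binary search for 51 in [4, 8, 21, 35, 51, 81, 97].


Step 1: lo=0, hi=6, mid=3, val=35
Step 2: lo=4, hi=6, mid=5, val=81
Step 3: lo=4, hi=4, mid=4, val=51

Found at index 4


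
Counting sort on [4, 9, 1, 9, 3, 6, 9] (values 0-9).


Input: [4, 9, 1, 9, 3, 6, 9]
Counts: [0, 1, 0, 1, 1, 0, 1, 0, 0, 3]

Sorted: [1, 3, 4, 6, 9, 9, 9]


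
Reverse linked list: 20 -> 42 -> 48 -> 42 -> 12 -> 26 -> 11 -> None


Step 1: curr=20, set curr.next=prev(None) | reversed so far: 20
Step 2: curr=42, set curr.next=prev(20) | reversed so far: 42 -> 20
Step 3: curr=48, set curr.next=prev(42) | reversed so far: 48 -> 42 -> 20
Step 4: curr=42, set curr.next=prev(48) | reversed so far: 42 -> 48 -> 42 -> 20
Step 5: curr=12, set curr.next=prev(42) | reversed so far: 12 -> 42 -> 48 -> 42 -> 20
Step 6: curr=26, set curr.next=prev(12) | reversed so far: 26 -> 12 -> 42 -> 48 -> 42 -> 20
Step 7: curr=11, set curr.next=prev(26) | reversed so far: 11 -> 26 -> 12 -> 42 -> 48 -> 42 -> 20

11 -> 26 -> 12 -> 42 -> 48 -> 42 -> 20 -> None


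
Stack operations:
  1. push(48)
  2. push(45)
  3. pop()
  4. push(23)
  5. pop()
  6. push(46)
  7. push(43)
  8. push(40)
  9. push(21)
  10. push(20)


push(48) -> [48]
push(45) -> [48, 45]
pop()->45, [48]
push(23) -> [48, 23]
pop()->23, [48]
push(46) -> [48, 46]
push(43) -> [48, 46, 43]
push(40) -> [48, 46, 43, 40]
push(21) -> [48, 46, 43, 40, 21]
push(20) -> [48, 46, 43, 40, 21, 20]

Final stack: [48, 46, 43, 40, 21, 20]


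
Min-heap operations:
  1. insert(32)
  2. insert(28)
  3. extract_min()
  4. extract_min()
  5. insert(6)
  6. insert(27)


insert(32) -> [32]
insert(28) -> [28, 32]
extract_min()->28, [32]
extract_min()->32, []
insert(6) -> [6]
insert(27) -> [6, 27]

Final heap: [6, 27]


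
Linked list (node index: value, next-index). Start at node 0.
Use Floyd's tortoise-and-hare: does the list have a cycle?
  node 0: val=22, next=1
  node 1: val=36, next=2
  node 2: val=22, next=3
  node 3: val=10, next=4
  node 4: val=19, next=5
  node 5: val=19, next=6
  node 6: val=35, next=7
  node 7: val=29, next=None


Floyd's tortoise (slow, +1) and hare (fast, +2):
  init: slow=0, fast=0
  step 1: slow=1, fast=2
  step 2: slow=2, fast=4
  step 3: slow=3, fast=6
  step 4: fast 6->7->None, no cycle

Cycle: no


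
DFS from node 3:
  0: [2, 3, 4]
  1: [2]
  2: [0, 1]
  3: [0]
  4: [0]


Visit 3, push [0]
Visit 0, push [4, 2]
Visit 2, push [1]
Visit 1, push []
Visit 4, push []

DFS order: [3, 0, 2, 1, 4]


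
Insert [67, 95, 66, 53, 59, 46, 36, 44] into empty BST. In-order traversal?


Insert 67: root
Insert 95: R from 67
Insert 66: L from 67
Insert 53: L from 67 -> L from 66
Insert 59: L from 67 -> L from 66 -> R from 53
Insert 46: L from 67 -> L from 66 -> L from 53
Insert 36: L from 67 -> L from 66 -> L from 53 -> L from 46
Insert 44: L from 67 -> L from 66 -> L from 53 -> L from 46 -> R from 36

In-order: [36, 44, 46, 53, 59, 66, 67, 95]


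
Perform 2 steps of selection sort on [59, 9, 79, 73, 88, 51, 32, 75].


Initial: [59, 9, 79, 73, 88, 51, 32, 75]
Step 1: min=9 at 1
  Swap: [9, 59, 79, 73, 88, 51, 32, 75]
Step 2: min=32 at 6
  Swap: [9, 32, 79, 73, 88, 51, 59, 75]

After 2 steps: [9, 32, 79, 73, 88, 51, 59, 75]


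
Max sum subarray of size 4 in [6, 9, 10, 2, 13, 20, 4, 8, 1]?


[0:4]: 27
[1:5]: 34
[2:6]: 45
[3:7]: 39
[4:8]: 45
[5:9]: 33

Max: 45 at [2:6]


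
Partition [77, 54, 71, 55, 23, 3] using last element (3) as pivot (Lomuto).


Pivot: 3
Place pivot at 0: [3, 54, 71, 55, 23, 77]

Partitioned: [3, 54, 71, 55, 23, 77]


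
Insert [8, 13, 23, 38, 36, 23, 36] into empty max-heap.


Insert 8: [8]
Insert 13: [13, 8]
Insert 23: [23, 8, 13]
Insert 38: [38, 23, 13, 8]
Insert 36: [38, 36, 13, 8, 23]
Insert 23: [38, 36, 23, 8, 23, 13]
Insert 36: [38, 36, 36, 8, 23, 13, 23]

Final heap: [38, 36, 36, 8, 23, 13, 23]


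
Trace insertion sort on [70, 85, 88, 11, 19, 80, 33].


Initial: [70, 85, 88, 11, 19, 80, 33]
Insert 85: [70, 85, 88, 11, 19, 80, 33]
Insert 88: [70, 85, 88, 11, 19, 80, 33]
Insert 11: [11, 70, 85, 88, 19, 80, 33]
Insert 19: [11, 19, 70, 85, 88, 80, 33]
Insert 80: [11, 19, 70, 80, 85, 88, 33]
Insert 33: [11, 19, 33, 70, 80, 85, 88]

Sorted: [11, 19, 33, 70, 80, 85, 88]


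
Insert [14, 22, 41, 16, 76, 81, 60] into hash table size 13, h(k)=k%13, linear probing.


Insert 14: h=1 -> slot 1
Insert 22: h=9 -> slot 9
Insert 41: h=2 -> slot 2
Insert 16: h=3 -> slot 3
Insert 76: h=11 -> slot 11
Insert 81: h=3, 1 probes -> slot 4
Insert 60: h=8 -> slot 8

Table: [None, 14, 41, 16, 81, None, None, None, 60, 22, None, 76, None]


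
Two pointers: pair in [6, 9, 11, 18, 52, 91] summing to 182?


lo=0(6)+hi=5(91)=97
lo=1(9)+hi=5(91)=100
lo=2(11)+hi=5(91)=102
lo=3(18)+hi=5(91)=109
lo=4(52)+hi=5(91)=143

No pair found


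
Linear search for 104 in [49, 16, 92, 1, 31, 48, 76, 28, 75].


i=0: 49!=104
i=1: 16!=104
i=2: 92!=104
i=3: 1!=104
i=4: 31!=104
i=5: 48!=104
i=6: 76!=104
i=7: 28!=104
i=8: 75!=104

Not found, 9 comps


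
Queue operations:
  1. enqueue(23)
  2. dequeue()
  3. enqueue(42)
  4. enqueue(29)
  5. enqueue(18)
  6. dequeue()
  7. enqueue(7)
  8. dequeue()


enqueue(23) -> [23]
dequeue()->23, []
enqueue(42) -> [42]
enqueue(29) -> [42, 29]
enqueue(18) -> [42, 29, 18]
dequeue()->42, [29, 18]
enqueue(7) -> [29, 18, 7]
dequeue()->29, [18, 7]

Final queue: [18, 7]


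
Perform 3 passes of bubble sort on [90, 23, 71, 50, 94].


Initial: [90, 23, 71, 50, 94]
Pass 1: [23, 71, 50, 90, 94] (3 swaps)
Pass 2: [23, 50, 71, 90, 94] (1 swaps)
Pass 3: [23, 50, 71, 90, 94] (0 swaps)

After 3 passes: [23, 50, 71, 90, 94]


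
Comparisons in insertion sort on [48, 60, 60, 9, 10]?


Algorithm: insertion sort
Input: [48, 60, 60, 9, 10]
Sorted: [9, 10, 48, 60, 60]

9


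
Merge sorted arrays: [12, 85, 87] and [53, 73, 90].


Take 12 from A
Take 53 from B
Take 73 from B
Take 85 from A
Take 87 from A

Merged: [12, 53, 73, 85, 87, 90]


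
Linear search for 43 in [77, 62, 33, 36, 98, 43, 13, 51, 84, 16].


i=0: 77!=43
i=1: 62!=43
i=2: 33!=43
i=3: 36!=43
i=4: 98!=43
i=5: 43==43 found!

Found at 5, 6 comps


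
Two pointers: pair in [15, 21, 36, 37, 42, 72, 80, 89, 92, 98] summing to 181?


lo=0(15)+hi=9(98)=113
lo=1(21)+hi=9(98)=119
lo=2(36)+hi=9(98)=134
lo=3(37)+hi=9(98)=135
lo=4(42)+hi=9(98)=140
lo=5(72)+hi=9(98)=170
lo=6(80)+hi=9(98)=178
lo=7(89)+hi=9(98)=187
lo=7(89)+hi=8(92)=181

Yes: 89+92=181


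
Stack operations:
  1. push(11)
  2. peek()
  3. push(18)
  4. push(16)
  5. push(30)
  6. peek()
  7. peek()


push(11) -> [11]
peek()->11
push(18) -> [11, 18]
push(16) -> [11, 18, 16]
push(30) -> [11, 18, 16, 30]
peek()->30
peek()->30

Final stack: [11, 18, 16, 30]


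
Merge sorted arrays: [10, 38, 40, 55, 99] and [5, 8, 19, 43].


Take 5 from B
Take 8 from B
Take 10 from A
Take 19 from B
Take 38 from A
Take 40 from A
Take 43 from B

Merged: [5, 8, 10, 19, 38, 40, 43, 55, 99]


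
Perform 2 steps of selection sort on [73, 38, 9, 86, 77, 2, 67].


Initial: [73, 38, 9, 86, 77, 2, 67]
Step 1: min=2 at 5
  Swap: [2, 38, 9, 86, 77, 73, 67]
Step 2: min=9 at 2
  Swap: [2, 9, 38, 86, 77, 73, 67]

After 2 steps: [2, 9, 38, 86, 77, 73, 67]


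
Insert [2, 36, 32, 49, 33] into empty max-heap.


Insert 2: [2]
Insert 36: [36, 2]
Insert 32: [36, 2, 32]
Insert 49: [49, 36, 32, 2]
Insert 33: [49, 36, 32, 2, 33]

Final heap: [49, 36, 32, 2, 33]


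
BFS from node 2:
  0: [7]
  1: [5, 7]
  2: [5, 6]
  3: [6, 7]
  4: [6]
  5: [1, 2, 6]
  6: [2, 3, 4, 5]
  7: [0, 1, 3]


Visit 2, enqueue [5, 6]
Visit 5, enqueue [1]
Visit 6, enqueue [3, 4]
Visit 1, enqueue [7]
Visit 3, enqueue []
Visit 4, enqueue []
Visit 7, enqueue [0]
Visit 0, enqueue []

BFS order: [2, 5, 6, 1, 3, 4, 7, 0]


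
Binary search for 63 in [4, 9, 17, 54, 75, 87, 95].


Step 1: lo=0, hi=6, mid=3, val=54
Step 2: lo=4, hi=6, mid=5, val=87
Step 3: lo=4, hi=4, mid=4, val=75

Not found


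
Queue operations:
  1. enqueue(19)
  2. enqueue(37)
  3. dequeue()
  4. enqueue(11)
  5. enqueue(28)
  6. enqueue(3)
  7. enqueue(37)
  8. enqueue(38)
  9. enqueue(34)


enqueue(19) -> [19]
enqueue(37) -> [19, 37]
dequeue()->19, [37]
enqueue(11) -> [37, 11]
enqueue(28) -> [37, 11, 28]
enqueue(3) -> [37, 11, 28, 3]
enqueue(37) -> [37, 11, 28, 3, 37]
enqueue(38) -> [37, 11, 28, 3, 37, 38]
enqueue(34) -> [37, 11, 28, 3, 37, 38, 34]

Final queue: [37, 11, 28, 3, 37, 38, 34]


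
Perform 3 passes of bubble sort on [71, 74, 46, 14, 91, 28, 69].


Initial: [71, 74, 46, 14, 91, 28, 69]
Pass 1: [71, 46, 14, 74, 28, 69, 91] (4 swaps)
Pass 2: [46, 14, 71, 28, 69, 74, 91] (4 swaps)
Pass 3: [14, 46, 28, 69, 71, 74, 91] (3 swaps)

After 3 passes: [14, 46, 28, 69, 71, 74, 91]


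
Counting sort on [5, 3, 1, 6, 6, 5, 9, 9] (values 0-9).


Input: [5, 3, 1, 6, 6, 5, 9, 9]
Counts: [0, 1, 0, 1, 0, 2, 2, 0, 0, 2]

Sorted: [1, 3, 5, 5, 6, 6, 9, 9]


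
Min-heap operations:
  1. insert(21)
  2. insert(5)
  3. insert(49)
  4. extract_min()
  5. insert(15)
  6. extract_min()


insert(21) -> [21]
insert(5) -> [5, 21]
insert(49) -> [5, 21, 49]
extract_min()->5, [21, 49]
insert(15) -> [15, 49, 21]
extract_min()->15, [21, 49]

Final heap: [21, 49]


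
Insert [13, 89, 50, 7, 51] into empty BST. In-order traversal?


Insert 13: root
Insert 89: R from 13
Insert 50: R from 13 -> L from 89
Insert 7: L from 13
Insert 51: R from 13 -> L from 89 -> R from 50

In-order: [7, 13, 50, 51, 89]


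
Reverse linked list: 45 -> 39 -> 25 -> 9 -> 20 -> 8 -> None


Step 1: curr=45, set curr.next=prev(None) | reversed so far: 45
Step 2: curr=39, set curr.next=prev(45) | reversed so far: 39 -> 45
Step 3: curr=25, set curr.next=prev(39) | reversed so far: 25 -> 39 -> 45
Step 4: curr=9, set curr.next=prev(25) | reversed so far: 9 -> 25 -> 39 -> 45
Step 5: curr=20, set curr.next=prev(9) | reversed so far: 20 -> 9 -> 25 -> 39 -> 45
Step 6: curr=8, set curr.next=prev(20) | reversed so far: 8 -> 20 -> 9 -> 25 -> 39 -> 45

8 -> 20 -> 9 -> 25 -> 39 -> 45 -> None


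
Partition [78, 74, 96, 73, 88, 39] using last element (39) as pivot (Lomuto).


Pivot: 39
Place pivot at 0: [39, 74, 96, 73, 88, 78]

Partitioned: [39, 74, 96, 73, 88, 78]


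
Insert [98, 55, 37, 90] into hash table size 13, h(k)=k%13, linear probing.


Insert 98: h=7 -> slot 7
Insert 55: h=3 -> slot 3
Insert 37: h=11 -> slot 11
Insert 90: h=12 -> slot 12

Table: [None, None, None, 55, None, None, None, 98, None, None, None, 37, 90]


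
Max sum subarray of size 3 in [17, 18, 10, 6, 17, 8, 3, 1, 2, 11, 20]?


[0:3]: 45
[1:4]: 34
[2:5]: 33
[3:6]: 31
[4:7]: 28
[5:8]: 12
[6:9]: 6
[7:10]: 14
[8:11]: 33

Max: 45 at [0:3]


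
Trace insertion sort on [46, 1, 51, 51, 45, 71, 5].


Initial: [46, 1, 51, 51, 45, 71, 5]
Insert 1: [1, 46, 51, 51, 45, 71, 5]
Insert 51: [1, 46, 51, 51, 45, 71, 5]
Insert 51: [1, 46, 51, 51, 45, 71, 5]
Insert 45: [1, 45, 46, 51, 51, 71, 5]
Insert 71: [1, 45, 46, 51, 51, 71, 5]
Insert 5: [1, 5, 45, 46, 51, 51, 71]

Sorted: [1, 5, 45, 46, 51, 51, 71]


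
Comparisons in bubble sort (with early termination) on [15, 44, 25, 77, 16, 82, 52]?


Algorithm: bubble sort (with early termination)
Input: [15, 44, 25, 77, 16, 82, 52]
Sorted: [15, 16, 25, 44, 52, 77, 82]

18


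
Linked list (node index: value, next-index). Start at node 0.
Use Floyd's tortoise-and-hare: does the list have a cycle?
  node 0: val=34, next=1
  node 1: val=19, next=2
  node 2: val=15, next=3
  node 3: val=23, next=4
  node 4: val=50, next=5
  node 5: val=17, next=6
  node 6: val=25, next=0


Floyd's tortoise (slow, +1) and hare (fast, +2):
  init: slow=0, fast=0
  step 1: slow=1, fast=2
  step 2: slow=2, fast=4
  step 3: slow=3, fast=6
  step 4: slow=4, fast=1
  step 5: slow=5, fast=3
  step 6: slow=6, fast=5
  step 7: slow=0, fast=0
  slow == fast at node 0: cycle detected

Cycle: yes


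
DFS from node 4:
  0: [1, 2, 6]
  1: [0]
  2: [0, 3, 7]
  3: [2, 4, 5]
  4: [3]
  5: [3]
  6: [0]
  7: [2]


Visit 4, push [3]
Visit 3, push [5, 2]
Visit 2, push [7, 0]
Visit 0, push [6, 1]
Visit 1, push []
Visit 6, push []
Visit 7, push []
Visit 5, push []

DFS order: [4, 3, 2, 0, 1, 6, 7, 5]


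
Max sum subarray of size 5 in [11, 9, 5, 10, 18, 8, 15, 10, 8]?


[0:5]: 53
[1:6]: 50
[2:7]: 56
[3:8]: 61
[4:9]: 59

Max: 61 at [3:8]


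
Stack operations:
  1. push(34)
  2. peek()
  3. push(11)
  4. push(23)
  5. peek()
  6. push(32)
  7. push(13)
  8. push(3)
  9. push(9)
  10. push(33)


push(34) -> [34]
peek()->34
push(11) -> [34, 11]
push(23) -> [34, 11, 23]
peek()->23
push(32) -> [34, 11, 23, 32]
push(13) -> [34, 11, 23, 32, 13]
push(3) -> [34, 11, 23, 32, 13, 3]
push(9) -> [34, 11, 23, 32, 13, 3, 9]
push(33) -> [34, 11, 23, 32, 13, 3, 9, 33]

Final stack: [34, 11, 23, 32, 13, 3, 9, 33]


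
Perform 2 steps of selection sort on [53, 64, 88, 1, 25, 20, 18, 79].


Initial: [53, 64, 88, 1, 25, 20, 18, 79]
Step 1: min=1 at 3
  Swap: [1, 64, 88, 53, 25, 20, 18, 79]
Step 2: min=18 at 6
  Swap: [1, 18, 88, 53, 25, 20, 64, 79]

After 2 steps: [1, 18, 88, 53, 25, 20, 64, 79]


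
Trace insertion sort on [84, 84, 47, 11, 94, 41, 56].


Initial: [84, 84, 47, 11, 94, 41, 56]
Insert 84: [84, 84, 47, 11, 94, 41, 56]
Insert 47: [47, 84, 84, 11, 94, 41, 56]
Insert 11: [11, 47, 84, 84, 94, 41, 56]
Insert 94: [11, 47, 84, 84, 94, 41, 56]
Insert 41: [11, 41, 47, 84, 84, 94, 56]
Insert 56: [11, 41, 47, 56, 84, 84, 94]

Sorted: [11, 41, 47, 56, 84, 84, 94]


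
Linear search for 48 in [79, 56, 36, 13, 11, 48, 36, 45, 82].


i=0: 79!=48
i=1: 56!=48
i=2: 36!=48
i=3: 13!=48
i=4: 11!=48
i=5: 48==48 found!

Found at 5, 6 comps


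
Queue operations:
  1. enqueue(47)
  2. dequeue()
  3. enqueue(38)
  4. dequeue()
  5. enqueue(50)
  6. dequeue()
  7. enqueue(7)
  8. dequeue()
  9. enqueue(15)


enqueue(47) -> [47]
dequeue()->47, []
enqueue(38) -> [38]
dequeue()->38, []
enqueue(50) -> [50]
dequeue()->50, []
enqueue(7) -> [7]
dequeue()->7, []
enqueue(15) -> [15]

Final queue: [15]


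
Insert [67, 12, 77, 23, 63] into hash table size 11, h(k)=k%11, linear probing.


Insert 67: h=1 -> slot 1
Insert 12: h=1, 1 probes -> slot 2
Insert 77: h=0 -> slot 0
Insert 23: h=1, 2 probes -> slot 3
Insert 63: h=8 -> slot 8

Table: [77, 67, 12, 23, None, None, None, None, 63, None, None]


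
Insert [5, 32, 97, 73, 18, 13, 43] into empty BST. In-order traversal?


Insert 5: root
Insert 32: R from 5
Insert 97: R from 5 -> R from 32
Insert 73: R from 5 -> R from 32 -> L from 97
Insert 18: R from 5 -> L from 32
Insert 13: R from 5 -> L from 32 -> L from 18
Insert 43: R from 5 -> R from 32 -> L from 97 -> L from 73

In-order: [5, 13, 18, 32, 43, 73, 97]


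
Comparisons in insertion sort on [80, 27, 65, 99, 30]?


Algorithm: insertion sort
Input: [80, 27, 65, 99, 30]
Sorted: [27, 30, 65, 80, 99]

8


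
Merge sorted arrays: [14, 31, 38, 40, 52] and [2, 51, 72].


Take 2 from B
Take 14 from A
Take 31 from A
Take 38 from A
Take 40 from A
Take 51 from B
Take 52 from A

Merged: [2, 14, 31, 38, 40, 51, 52, 72]


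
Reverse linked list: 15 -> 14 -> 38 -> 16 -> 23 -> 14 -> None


Step 1: curr=15, set curr.next=prev(None) | reversed so far: 15
Step 2: curr=14, set curr.next=prev(15) | reversed so far: 14 -> 15
Step 3: curr=38, set curr.next=prev(14) | reversed so far: 38 -> 14 -> 15
Step 4: curr=16, set curr.next=prev(38) | reversed so far: 16 -> 38 -> 14 -> 15
Step 5: curr=23, set curr.next=prev(16) | reversed so far: 23 -> 16 -> 38 -> 14 -> 15
Step 6: curr=14, set curr.next=prev(23) | reversed so far: 14 -> 23 -> 16 -> 38 -> 14 -> 15

14 -> 23 -> 16 -> 38 -> 14 -> 15 -> None


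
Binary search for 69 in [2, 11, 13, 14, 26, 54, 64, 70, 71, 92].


Step 1: lo=0, hi=9, mid=4, val=26
Step 2: lo=5, hi=9, mid=7, val=70
Step 3: lo=5, hi=6, mid=5, val=54
Step 4: lo=6, hi=6, mid=6, val=64

Not found


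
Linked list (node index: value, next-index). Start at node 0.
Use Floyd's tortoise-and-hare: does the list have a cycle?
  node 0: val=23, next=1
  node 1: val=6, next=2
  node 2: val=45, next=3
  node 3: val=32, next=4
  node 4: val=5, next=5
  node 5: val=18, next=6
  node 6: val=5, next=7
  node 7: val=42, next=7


Floyd's tortoise (slow, +1) and hare (fast, +2):
  init: slow=0, fast=0
  step 1: slow=1, fast=2
  step 2: slow=2, fast=4
  step 3: slow=3, fast=6
  step 4: slow=4, fast=7
  step 5: slow=5, fast=7
  step 6: slow=6, fast=7
  step 7: slow=7, fast=7
  slow == fast at node 7: cycle detected

Cycle: yes


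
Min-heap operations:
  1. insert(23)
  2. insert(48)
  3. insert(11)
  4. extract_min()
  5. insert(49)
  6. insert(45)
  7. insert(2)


insert(23) -> [23]
insert(48) -> [23, 48]
insert(11) -> [11, 48, 23]
extract_min()->11, [23, 48]
insert(49) -> [23, 48, 49]
insert(45) -> [23, 45, 49, 48]
insert(2) -> [2, 23, 49, 48, 45]

Final heap: [2, 23, 49, 48, 45]


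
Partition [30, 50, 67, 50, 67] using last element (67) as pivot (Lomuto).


Pivot: 67
  30 <= 67: advance i (no swap)
  50 <= 67: advance i (no swap)
  67 <= 67: advance i (no swap)
  50 <= 67: advance i (no swap)
Place pivot at 4: [30, 50, 67, 50, 67]

Partitioned: [30, 50, 67, 50, 67]


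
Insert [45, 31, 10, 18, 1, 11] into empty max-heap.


Insert 45: [45]
Insert 31: [45, 31]
Insert 10: [45, 31, 10]
Insert 18: [45, 31, 10, 18]
Insert 1: [45, 31, 10, 18, 1]
Insert 11: [45, 31, 11, 18, 1, 10]

Final heap: [45, 31, 11, 18, 1, 10]


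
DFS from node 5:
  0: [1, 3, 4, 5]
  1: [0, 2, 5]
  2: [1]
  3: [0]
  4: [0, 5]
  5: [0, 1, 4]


Visit 5, push [4, 1, 0]
Visit 0, push [4, 3, 1]
Visit 1, push [2]
Visit 2, push []
Visit 3, push []
Visit 4, push []

DFS order: [5, 0, 1, 2, 3, 4]


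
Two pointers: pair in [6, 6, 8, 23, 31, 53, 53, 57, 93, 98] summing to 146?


lo=0(6)+hi=9(98)=104
lo=1(6)+hi=9(98)=104
lo=2(8)+hi=9(98)=106
lo=3(23)+hi=9(98)=121
lo=4(31)+hi=9(98)=129
lo=5(53)+hi=9(98)=151
lo=5(53)+hi=8(93)=146

Yes: 53+93=146


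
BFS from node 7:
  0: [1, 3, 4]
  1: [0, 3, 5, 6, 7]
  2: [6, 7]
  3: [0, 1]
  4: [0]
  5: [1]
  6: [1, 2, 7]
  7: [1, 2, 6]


Visit 7, enqueue [1, 2, 6]
Visit 1, enqueue [0, 3, 5]
Visit 2, enqueue []
Visit 6, enqueue []
Visit 0, enqueue [4]
Visit 3, enqueue []
Visit 5, enqueue []
Visit 4, enqueue []

BFS order: [7, 1, 2, 6, 0, 3, 5, 4]


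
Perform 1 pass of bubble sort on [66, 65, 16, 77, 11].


Initial: [66, 65, 16, 77, 11]
Pass 1: [65, 16, 66, 11, 77] (3 swaps)

After 1 pass: [65, 16, 66, 11, 77]


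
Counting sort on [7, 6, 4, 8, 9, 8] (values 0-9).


Input: [7, 6, 4, 8, 9, 8]
Counts: [0, 0, 0, 0, 1, 0, 1, 1, 2, 1]

Sorted: [4, 6, 7, 8, 8, 9]


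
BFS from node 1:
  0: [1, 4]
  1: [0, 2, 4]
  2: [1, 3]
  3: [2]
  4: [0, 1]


Visit 1, enqueue [0, 2, 4]
Visit 0, enqueue []
Visit 2, enqueue [3]
Visit 4, enqueue []
Visit 3, enqueue []

BFS order: [1, 0, 2, 4, 3]


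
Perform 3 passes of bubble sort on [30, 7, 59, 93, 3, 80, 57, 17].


Initial: [30, 7, 59, 93, 3, 80, 57, 17]
Pass 1: [7, 30, 59, 3, 80, 57, 17, 93] (5 swaps)
Pass 2: [7, 30, 3, 59, 57, 17, 80, 93] (3 swaps)
Pass 3: [7, 3, 30, 57, 17, 59, 80, 93] (3 swaps)

After 3 passes: [7, 3, 30, 57, 17, 59, 80, 93]


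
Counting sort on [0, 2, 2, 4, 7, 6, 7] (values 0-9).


Input: [0, 2, 2, 4, 7, 6, 7]
Counts: [1, 0, 2, 0, 1, 0, 1, 2, 0, 0]

Sorted: [0, 2, 2, 4, 6, 7, 7]


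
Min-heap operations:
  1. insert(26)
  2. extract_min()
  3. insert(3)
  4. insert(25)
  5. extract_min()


insert(26) -> [26]
extract_min()->26, []
insert(3) -> [3]
insert(25) -> [3, 25]
extract_min()->3, [25]

Final heap: [25]
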